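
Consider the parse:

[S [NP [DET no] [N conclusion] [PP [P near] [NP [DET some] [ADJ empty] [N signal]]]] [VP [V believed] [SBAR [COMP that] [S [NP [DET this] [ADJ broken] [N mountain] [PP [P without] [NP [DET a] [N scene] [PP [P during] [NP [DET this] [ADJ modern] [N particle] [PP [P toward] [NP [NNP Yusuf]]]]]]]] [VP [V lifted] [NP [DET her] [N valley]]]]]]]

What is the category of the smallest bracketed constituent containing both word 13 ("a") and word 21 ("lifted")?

S

Word 13 lies under S → VP → SBAR → S → NP → PP → NP → DET; word 21 lies under S → VP → SBAR → S → VP → V. The lowest shared node is the S.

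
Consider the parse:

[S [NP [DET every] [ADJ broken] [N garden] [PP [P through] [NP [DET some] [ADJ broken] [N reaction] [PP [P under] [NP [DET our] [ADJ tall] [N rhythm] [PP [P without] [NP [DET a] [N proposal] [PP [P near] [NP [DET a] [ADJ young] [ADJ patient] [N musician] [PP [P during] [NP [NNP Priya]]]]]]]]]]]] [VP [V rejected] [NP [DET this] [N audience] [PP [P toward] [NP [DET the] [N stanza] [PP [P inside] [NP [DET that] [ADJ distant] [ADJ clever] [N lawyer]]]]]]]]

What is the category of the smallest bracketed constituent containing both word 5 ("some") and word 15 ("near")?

NP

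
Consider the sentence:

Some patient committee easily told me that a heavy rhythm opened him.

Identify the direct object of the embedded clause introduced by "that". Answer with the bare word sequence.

him

The verb of the embedded clause introduced by "that" is "opened"; its direct object is the NP "him".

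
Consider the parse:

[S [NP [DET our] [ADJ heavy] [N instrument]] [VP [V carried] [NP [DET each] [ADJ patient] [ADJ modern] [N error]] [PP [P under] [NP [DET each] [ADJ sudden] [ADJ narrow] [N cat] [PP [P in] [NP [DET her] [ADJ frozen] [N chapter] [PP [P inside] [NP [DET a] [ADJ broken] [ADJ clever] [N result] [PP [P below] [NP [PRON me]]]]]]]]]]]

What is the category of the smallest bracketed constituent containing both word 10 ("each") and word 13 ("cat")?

NP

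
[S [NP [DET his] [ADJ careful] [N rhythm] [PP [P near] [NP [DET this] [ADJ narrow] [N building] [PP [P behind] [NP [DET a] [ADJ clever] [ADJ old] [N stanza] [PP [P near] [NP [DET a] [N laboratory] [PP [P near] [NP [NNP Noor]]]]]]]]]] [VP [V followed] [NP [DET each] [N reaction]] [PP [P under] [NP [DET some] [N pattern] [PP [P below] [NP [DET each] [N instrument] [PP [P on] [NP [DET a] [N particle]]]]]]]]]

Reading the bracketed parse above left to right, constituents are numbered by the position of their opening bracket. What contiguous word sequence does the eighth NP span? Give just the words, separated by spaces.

each instrument on a particle

In left-to-right order the NP constituents are "his careful rhythm near this narrow building behind a clever old stanza near a laboratory near Noor"; "this narrow building behind a clever old stanza near a laboratory near Noor"; "a clever old stanza near a laboratory near Noor"; "a laboratory near Noor"; "Noor"; "each reaction"; "some pattern below each instrument on a particle"; "each instrument on a particle"; "a particle". Number 8 is "each instrument on a particle".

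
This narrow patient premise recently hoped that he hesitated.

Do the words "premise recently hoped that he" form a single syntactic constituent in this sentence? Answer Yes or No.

The sequence begins inside the noun phrase "this narrow patient premise" and ends inside the verb phrase "recently hoped that he hesitated"; it crosses a phrase boundary, so no single node in the tree spans exactly those words.

No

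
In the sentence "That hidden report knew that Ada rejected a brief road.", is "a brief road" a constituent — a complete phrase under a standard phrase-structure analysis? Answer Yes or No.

The sequence corresponds to a single NP node — the noun phrase "a brief road".

Yes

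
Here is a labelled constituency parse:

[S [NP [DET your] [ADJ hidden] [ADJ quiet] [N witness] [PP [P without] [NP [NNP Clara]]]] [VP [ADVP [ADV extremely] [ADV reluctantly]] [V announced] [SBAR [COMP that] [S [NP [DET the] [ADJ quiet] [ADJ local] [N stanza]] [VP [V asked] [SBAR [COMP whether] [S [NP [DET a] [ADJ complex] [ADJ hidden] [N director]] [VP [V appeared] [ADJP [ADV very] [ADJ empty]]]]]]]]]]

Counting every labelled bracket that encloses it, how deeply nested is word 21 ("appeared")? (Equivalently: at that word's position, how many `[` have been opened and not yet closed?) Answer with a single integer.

The word sits inside V, which is inside VP, inside S, inside SBAR, inside VP, inside S, inside SBAR, inside VP, inside S — 9 brackets in all.

9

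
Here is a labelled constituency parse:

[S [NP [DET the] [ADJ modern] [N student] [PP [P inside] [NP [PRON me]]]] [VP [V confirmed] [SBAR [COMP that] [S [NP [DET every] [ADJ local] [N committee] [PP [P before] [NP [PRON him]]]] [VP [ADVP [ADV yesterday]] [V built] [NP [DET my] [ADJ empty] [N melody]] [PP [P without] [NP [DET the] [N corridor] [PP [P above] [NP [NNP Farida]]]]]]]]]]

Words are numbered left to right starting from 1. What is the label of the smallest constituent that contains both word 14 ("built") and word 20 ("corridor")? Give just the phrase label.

Word 14 lies under S → VP → SBAR → S → VP → V; word 20 lies under S → VP → SBAR → S → VP → PP → NP → N. The lowest shared node is the VP.

VP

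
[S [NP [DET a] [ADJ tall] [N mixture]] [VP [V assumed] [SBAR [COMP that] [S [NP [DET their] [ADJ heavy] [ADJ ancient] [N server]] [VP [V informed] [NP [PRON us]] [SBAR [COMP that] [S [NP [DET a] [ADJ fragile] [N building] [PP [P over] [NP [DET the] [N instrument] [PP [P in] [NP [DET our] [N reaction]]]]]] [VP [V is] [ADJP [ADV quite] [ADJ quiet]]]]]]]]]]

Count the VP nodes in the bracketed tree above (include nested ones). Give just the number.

3

The VP constituents are: [VP assumed that their heavy ancient server informed us that a fragile building over the instrument in our reaction is quite quiet]; [VP informed us that a fragile building over the instrument in our reaction is quite quiet]; [VP is quite quiet]. Total: 3.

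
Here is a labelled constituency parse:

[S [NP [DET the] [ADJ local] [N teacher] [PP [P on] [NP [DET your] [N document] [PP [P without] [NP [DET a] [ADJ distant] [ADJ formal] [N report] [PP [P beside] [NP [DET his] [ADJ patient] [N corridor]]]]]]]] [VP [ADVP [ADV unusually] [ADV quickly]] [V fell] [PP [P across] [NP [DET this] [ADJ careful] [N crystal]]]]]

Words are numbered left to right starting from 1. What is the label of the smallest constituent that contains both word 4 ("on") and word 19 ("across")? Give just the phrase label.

S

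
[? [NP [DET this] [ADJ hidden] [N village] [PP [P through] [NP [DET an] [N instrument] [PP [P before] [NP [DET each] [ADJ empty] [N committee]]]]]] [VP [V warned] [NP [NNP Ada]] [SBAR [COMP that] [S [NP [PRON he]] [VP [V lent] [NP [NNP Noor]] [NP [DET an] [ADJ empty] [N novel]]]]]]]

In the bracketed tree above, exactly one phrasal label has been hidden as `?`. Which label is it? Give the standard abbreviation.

S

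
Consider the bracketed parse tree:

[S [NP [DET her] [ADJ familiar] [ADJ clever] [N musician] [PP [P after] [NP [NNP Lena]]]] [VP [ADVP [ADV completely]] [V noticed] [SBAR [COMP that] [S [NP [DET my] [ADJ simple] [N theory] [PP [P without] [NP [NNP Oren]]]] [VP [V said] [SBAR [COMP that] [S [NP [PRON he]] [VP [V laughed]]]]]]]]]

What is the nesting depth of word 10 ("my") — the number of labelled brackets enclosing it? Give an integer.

Counting open brackets not yet closed at "my": [S [VP [SBAR [S [NP [DET = 6.

6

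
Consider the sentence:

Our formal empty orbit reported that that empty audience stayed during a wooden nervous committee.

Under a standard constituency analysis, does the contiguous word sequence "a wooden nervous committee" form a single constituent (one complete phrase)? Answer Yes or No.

These words form the whole noun phrase headed by "committee", so yes — one constituent.

Yes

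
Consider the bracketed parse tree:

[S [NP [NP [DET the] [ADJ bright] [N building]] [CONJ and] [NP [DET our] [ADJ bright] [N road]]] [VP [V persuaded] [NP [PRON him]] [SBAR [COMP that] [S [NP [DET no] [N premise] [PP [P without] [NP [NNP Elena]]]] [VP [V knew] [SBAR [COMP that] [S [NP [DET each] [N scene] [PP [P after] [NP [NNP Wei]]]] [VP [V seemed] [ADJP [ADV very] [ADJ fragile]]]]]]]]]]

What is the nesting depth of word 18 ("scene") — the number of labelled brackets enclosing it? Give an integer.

The word sits inside N, which is inside NP, inside S, inside SBAR, inside VP, inside S, inside SBAR, inside VP, inside S — 9 brackets in all.

9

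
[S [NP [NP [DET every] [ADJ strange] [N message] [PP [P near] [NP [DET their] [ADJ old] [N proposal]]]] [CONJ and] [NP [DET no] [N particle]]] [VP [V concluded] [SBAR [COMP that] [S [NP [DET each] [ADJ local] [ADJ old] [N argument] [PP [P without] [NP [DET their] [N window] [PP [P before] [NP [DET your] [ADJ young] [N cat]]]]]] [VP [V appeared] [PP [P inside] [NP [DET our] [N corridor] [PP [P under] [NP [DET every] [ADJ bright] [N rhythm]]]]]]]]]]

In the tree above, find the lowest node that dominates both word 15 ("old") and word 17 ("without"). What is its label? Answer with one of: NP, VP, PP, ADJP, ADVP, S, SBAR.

Both words fall inside [NP each local old argument without their window before your young cat] (words 13–23), and no smaller constituent contains them both. Label: NP.

NP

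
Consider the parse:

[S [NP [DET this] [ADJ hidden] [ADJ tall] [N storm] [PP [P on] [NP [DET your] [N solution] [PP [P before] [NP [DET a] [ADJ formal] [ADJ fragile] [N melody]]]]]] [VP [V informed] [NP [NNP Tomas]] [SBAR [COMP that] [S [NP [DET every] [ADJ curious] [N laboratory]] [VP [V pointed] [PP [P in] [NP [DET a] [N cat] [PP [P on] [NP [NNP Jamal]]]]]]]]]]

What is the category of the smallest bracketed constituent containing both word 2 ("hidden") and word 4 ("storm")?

Both words fall inside [NP this hidden tall storm on your solution before a formal fragile melody] (words 1–12), and no smaller constituent contains them both. Label: NP.

NP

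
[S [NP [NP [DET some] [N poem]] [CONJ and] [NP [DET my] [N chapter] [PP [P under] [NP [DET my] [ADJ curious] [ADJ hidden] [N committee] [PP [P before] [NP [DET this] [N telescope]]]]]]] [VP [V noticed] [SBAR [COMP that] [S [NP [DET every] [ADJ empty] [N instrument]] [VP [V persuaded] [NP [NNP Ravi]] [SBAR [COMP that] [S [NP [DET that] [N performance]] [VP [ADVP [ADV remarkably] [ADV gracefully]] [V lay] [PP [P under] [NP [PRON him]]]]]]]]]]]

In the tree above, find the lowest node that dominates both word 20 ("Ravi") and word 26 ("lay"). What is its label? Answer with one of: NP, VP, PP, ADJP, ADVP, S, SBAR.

The smallest bracket enclosing both words is [VP persuaded Ravi that that performance remarkably gracefully lay under him], so the label is VP.

VP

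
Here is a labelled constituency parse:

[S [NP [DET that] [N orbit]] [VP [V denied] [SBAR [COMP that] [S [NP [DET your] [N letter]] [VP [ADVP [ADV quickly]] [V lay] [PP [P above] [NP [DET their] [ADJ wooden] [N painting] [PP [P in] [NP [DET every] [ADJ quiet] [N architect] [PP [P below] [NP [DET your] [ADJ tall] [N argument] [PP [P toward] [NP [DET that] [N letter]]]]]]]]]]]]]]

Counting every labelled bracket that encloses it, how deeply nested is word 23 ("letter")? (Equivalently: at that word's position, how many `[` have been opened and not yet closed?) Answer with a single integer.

The word sits inside N, which is inside NP, inside PP, inside NP, inside PP, inside NP, inside PP, inside NP, inside PP, inside VP, inside S, inside SBAR, inside VP, inside S — 14 brackets in all.

14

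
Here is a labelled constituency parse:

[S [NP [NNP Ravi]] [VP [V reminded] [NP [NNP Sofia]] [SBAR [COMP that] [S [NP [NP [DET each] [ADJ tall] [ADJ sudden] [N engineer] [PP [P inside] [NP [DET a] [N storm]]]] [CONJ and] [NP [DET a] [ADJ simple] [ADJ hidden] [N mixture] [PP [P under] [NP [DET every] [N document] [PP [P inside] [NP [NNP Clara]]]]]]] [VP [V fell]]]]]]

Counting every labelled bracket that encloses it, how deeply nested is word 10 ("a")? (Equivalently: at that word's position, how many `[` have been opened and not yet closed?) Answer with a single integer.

9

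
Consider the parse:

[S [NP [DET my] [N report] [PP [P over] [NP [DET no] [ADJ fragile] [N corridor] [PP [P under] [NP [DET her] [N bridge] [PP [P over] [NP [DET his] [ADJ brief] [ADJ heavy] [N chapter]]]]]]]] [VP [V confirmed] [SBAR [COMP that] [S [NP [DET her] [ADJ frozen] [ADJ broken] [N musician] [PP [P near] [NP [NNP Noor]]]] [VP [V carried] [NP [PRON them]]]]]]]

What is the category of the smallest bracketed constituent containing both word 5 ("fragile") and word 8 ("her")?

The smallest bracket enclosing both words is [NP no fragile corridor under her bridge over his brief heavy chapter], so the label is NP.

NP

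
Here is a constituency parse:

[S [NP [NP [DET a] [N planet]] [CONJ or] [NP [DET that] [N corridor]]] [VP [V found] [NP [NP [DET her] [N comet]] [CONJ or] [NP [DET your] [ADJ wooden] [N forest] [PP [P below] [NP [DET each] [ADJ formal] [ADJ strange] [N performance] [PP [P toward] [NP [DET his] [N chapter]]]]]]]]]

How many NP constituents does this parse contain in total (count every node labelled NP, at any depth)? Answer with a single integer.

8

Scanning left to right, an opening `[NP` appears at word positions 1, 1, 4, 7, 7, 10, 14, 19 — 8 in total.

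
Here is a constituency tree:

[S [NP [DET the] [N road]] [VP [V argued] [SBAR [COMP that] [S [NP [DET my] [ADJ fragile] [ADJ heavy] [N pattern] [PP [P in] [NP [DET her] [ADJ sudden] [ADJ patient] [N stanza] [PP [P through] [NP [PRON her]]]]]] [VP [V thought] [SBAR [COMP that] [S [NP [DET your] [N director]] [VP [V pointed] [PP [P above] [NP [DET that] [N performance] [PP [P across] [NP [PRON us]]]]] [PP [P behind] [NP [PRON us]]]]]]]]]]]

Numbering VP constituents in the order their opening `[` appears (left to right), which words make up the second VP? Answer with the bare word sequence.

thought that your director pointed above that performance across us behind us

Opening `[VP` markers occur at word positions 3, 16, 20; the second of these opens the constituent [VP thought that your director pointed above that performance across us behind us].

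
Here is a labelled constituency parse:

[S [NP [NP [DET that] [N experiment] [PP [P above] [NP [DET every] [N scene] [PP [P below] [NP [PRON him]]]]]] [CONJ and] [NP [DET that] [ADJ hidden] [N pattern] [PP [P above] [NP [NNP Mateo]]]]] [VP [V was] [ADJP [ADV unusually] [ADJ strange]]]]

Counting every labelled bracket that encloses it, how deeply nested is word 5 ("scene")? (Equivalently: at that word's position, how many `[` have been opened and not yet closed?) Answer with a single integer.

The word sits inside N, which is inside NP, inside PP, inside NP, inside NP, inside S — 6 brackets in all.

6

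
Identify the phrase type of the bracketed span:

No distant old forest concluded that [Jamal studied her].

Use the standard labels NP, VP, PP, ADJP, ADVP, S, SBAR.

S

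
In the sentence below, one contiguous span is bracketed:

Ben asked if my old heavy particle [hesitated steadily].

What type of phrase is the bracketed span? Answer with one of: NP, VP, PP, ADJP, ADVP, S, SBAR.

The bracketed span "hesitated steadily" is headed by "hesitated", making it a verb phrase (VP).

VP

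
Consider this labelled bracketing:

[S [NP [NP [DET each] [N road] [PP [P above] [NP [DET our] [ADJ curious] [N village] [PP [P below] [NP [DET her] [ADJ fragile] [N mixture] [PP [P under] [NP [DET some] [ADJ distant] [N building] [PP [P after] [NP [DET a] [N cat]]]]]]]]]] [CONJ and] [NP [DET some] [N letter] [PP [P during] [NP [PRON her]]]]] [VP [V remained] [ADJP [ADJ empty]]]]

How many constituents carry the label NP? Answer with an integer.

8

Scanning left to right, an opening `[NP` appears at word positions 1, 1, 4, 8, 12, 16, 19, 22 — 8 in total.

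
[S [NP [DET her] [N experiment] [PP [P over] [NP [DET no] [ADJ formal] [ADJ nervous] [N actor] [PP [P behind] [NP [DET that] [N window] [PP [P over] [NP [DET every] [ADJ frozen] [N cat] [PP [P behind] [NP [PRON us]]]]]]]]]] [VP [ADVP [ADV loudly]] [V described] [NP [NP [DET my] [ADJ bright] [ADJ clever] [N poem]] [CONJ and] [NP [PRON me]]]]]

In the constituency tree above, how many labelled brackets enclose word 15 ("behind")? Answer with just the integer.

10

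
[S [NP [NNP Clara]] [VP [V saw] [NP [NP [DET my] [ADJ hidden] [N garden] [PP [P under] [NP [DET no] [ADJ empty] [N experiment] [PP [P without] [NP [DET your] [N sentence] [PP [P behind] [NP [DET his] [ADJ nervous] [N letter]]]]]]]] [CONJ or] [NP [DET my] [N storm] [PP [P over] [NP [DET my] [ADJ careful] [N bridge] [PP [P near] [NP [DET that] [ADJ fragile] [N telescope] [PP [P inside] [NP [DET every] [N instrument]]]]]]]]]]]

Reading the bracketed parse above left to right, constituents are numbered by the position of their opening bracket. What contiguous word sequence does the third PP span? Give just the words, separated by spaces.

Opening `[PP` markers occur at word positions 6, 10, 13, 20, 24, 28; the third of these opens the constituent [PP behind his nervous letter].

behind his nervous letter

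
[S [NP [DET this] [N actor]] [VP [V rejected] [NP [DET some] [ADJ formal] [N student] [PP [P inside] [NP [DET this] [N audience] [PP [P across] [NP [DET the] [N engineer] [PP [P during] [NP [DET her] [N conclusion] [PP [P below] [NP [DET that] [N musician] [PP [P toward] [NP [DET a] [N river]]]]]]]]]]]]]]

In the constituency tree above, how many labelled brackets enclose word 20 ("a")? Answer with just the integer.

14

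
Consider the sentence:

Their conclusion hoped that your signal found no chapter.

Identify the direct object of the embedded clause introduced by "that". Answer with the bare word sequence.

no chapter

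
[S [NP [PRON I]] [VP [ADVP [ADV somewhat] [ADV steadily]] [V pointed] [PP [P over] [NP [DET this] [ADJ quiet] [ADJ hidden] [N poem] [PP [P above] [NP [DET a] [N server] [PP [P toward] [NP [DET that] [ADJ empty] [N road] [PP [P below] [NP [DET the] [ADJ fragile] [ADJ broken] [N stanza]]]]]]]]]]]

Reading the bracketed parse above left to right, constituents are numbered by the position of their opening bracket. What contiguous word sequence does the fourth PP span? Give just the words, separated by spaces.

The PP opening brackets appear, in order, over: "over this quiet hidden poem above a server toward that empty road below the fragile broken stanza"; "above a server toward that empty road below the fragile broken stanza"; "toward that empty road below the fragile broken stanza"; "below the fragile broken stanza". The fourth one spans "below the fragile broken stanza".

below the fragile broken stanza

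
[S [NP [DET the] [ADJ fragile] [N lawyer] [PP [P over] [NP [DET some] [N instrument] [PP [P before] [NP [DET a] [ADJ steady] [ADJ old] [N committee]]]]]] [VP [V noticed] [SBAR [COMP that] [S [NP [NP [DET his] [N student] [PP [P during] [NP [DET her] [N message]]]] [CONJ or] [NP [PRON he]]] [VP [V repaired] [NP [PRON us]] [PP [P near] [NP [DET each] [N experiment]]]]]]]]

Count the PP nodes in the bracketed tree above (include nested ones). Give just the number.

4

The PP constituents are: [PP over some instrument before a steady old committee]; [PP before a steady old committee]; [PP during her message]; [PP near each experiment]. Total: 4.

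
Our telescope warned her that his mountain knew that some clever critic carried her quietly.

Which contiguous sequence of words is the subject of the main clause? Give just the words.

In the main clause the verb is "warned"; the NP preceding it, "our telescope", is the subject.

our telescope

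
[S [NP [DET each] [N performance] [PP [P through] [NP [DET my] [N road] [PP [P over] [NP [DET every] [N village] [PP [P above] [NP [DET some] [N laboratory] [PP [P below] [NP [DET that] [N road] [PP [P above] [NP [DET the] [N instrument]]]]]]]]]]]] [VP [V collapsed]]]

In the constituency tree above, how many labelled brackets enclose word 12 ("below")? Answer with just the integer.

Counting open brackets not yet closed at "below": [S [NP [PP [NP [PP [NP [PP [NP [PP [P = 10.

10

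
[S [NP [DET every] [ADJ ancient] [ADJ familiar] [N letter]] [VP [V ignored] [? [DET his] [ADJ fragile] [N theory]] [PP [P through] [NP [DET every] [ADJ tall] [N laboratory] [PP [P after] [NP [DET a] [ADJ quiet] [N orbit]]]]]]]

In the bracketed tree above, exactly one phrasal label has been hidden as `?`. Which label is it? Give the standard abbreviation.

NP

A constituent whose immediate children are DET 'his', ADJ 'fragile', N 'theory' is a noun phrase: NP.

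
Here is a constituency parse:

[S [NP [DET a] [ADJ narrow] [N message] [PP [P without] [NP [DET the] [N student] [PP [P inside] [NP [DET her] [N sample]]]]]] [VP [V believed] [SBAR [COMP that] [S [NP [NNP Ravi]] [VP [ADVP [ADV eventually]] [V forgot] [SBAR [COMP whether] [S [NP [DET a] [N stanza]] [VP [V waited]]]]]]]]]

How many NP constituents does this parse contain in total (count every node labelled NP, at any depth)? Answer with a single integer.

5

Scanning left to right, an opening `[NP` appears at word positions 1, 5, 8, 12, 16 — 5 in total.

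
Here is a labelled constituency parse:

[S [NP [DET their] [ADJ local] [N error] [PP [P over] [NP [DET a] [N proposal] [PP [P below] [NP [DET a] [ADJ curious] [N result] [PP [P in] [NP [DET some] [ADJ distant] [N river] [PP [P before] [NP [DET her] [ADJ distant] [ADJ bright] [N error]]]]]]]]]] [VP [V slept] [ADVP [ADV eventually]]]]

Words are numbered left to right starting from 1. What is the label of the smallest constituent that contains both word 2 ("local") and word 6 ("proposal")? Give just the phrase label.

The smallest bracket enclosing both words is [NP their local error over a proposal below a curious result in some distant river before her distant bright error], so the label is NP.

NP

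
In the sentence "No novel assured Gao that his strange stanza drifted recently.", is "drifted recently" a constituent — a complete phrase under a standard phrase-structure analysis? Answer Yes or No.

Yes

The sequence corresponds to a single VP node — the verb phrase "drifted recently".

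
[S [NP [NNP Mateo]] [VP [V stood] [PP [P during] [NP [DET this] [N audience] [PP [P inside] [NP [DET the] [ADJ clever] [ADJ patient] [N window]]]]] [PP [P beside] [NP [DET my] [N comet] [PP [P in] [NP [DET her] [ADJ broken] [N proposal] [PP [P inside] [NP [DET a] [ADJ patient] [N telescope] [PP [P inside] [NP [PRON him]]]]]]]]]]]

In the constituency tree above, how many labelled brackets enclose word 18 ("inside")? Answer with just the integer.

Path from the root down to the word: S → VP → PP → NP → PP → NP → PP → P. That is 8 enclosing brackets.

8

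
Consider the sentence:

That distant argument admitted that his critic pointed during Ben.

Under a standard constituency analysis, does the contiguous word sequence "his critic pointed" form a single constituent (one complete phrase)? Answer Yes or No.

No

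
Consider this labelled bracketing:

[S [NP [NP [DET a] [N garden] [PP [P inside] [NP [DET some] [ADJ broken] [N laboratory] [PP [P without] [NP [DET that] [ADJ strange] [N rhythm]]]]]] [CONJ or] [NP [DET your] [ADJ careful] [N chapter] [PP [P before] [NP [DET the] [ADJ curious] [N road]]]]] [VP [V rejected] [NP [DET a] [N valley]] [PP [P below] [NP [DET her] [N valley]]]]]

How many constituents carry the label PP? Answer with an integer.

4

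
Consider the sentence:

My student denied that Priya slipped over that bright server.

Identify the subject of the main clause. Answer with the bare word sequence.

my student

The subject of the main clause is the NP immediately before the verb "denied": "my student".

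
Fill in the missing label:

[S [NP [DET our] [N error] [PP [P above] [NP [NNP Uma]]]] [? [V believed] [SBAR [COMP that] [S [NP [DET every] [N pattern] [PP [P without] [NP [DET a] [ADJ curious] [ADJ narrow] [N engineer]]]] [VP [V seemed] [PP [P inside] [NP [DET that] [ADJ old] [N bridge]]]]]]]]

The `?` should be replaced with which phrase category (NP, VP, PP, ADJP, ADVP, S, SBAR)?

VP

A constituent whose immediate children are V 'believed', SBAR is a verb phrase: VP.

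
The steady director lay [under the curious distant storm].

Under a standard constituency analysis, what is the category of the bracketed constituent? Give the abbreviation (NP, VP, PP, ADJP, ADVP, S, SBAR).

"under" is the head of the bracketed span, so the span is a prepositional phrase: PP.

PP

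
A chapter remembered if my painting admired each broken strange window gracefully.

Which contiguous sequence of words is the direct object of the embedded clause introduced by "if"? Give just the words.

each broken strange window

The verb of the embedded clause introduced by "if" is "admired"; its direct object is the NP "each broken strange window".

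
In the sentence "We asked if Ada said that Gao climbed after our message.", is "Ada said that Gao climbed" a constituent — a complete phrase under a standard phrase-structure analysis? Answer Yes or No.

The sequence begins inside the noun phrase "Ada" and ends inside the verb phrase "said that Gao climbed after our message"; it crosses a phrase boundary, so no single node in the tree spans exactly those words.

No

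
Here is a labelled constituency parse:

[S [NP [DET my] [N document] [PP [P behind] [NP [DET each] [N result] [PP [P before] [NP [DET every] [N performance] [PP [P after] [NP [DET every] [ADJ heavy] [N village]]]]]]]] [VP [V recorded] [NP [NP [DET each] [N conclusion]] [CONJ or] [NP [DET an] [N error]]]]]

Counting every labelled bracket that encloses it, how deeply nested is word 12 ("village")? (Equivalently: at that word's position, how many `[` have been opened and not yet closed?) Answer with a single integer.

9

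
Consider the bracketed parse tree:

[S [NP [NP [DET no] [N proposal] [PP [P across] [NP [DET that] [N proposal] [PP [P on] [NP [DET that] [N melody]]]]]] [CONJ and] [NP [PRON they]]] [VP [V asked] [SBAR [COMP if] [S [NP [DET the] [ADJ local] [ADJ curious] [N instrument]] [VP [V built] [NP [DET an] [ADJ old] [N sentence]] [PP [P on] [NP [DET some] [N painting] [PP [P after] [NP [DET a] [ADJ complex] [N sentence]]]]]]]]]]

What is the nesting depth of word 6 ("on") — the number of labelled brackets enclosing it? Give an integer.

7

Counting open brackets not yet closed at "on": [S [NP [NP [PP [NP [PP [P = 7.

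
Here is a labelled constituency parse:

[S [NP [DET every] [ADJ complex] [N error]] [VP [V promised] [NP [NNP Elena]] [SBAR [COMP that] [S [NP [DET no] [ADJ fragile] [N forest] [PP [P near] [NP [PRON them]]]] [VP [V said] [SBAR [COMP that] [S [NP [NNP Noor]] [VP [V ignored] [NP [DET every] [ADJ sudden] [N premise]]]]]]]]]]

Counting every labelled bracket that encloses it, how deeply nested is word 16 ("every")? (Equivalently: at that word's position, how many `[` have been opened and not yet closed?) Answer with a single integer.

The word sits inside DET, which is inside NP, inside VP, inside S, inside SBAR, inside VP, inside S, inside SBAR, inside VP, inside S — 10 brackets in all.

10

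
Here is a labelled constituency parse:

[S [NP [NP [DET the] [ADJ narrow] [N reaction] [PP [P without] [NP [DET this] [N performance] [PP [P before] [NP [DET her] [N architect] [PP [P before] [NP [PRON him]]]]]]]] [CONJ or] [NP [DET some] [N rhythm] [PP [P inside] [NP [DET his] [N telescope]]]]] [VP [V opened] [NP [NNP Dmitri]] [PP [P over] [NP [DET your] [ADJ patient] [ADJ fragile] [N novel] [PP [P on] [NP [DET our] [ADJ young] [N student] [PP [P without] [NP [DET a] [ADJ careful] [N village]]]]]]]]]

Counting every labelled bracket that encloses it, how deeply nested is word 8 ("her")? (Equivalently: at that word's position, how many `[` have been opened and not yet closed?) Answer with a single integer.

Path from the root down to the word: S → NP → NP → PP → NP → PP → NP → DET. That is 8 enclosing brackets.

8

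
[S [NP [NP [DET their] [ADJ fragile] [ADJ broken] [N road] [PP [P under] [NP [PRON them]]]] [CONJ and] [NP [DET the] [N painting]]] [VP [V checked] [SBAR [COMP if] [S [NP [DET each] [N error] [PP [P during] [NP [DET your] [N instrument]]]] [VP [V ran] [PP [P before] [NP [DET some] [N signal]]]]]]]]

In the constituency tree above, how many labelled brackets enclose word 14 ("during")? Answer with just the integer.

Path from the root down to the word: S → VP → SBAR → S → NP → PP → P. That is 7 enclosing brackets.

7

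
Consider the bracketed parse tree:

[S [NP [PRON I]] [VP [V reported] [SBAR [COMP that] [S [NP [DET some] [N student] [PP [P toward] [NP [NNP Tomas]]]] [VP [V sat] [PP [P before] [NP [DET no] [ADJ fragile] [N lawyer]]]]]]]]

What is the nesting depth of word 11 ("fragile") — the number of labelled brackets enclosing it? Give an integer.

Counting open brackets not yet closed at "fragile": [S [VP [SBAR [S [VP [PP [NP [ADJ = 8.

8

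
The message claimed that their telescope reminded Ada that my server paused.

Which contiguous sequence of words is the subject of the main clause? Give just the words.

the message

The subject of the main clause is the NP immediately before the verb "claimed": "the message".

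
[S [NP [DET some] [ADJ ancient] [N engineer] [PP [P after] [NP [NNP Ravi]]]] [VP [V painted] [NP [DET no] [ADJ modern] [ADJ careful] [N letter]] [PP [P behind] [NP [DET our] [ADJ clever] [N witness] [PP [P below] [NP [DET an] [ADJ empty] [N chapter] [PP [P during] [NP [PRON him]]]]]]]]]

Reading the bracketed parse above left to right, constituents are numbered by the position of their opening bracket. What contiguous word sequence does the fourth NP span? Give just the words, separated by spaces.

our clever witness below an empty chapter during him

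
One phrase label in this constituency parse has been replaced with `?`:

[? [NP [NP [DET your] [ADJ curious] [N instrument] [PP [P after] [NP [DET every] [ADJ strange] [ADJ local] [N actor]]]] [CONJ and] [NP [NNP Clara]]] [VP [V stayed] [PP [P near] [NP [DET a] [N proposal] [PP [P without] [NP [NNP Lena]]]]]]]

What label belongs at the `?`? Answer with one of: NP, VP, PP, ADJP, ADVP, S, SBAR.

S

The `?` node immediately contains: NP, VP. That is the internal structure of a clause, so the label is S.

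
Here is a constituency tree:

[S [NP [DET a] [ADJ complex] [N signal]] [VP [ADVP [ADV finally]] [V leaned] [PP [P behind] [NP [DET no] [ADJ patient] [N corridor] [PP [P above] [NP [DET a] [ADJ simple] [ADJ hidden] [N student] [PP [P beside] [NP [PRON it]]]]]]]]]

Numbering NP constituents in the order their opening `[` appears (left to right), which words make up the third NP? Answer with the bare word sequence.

a simple hidden student beside it

Opening `[NP` markers occur at word positions 1, 7, 11, 16; the third of these opens the constituent [NP a simple hidden student beside it].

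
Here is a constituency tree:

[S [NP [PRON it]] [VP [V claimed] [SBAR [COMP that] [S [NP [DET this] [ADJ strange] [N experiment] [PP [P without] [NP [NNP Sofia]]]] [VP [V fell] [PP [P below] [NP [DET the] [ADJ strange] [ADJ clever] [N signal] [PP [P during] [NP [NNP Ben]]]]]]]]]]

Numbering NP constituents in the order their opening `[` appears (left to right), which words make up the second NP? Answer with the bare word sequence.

this strange experiment without Sofia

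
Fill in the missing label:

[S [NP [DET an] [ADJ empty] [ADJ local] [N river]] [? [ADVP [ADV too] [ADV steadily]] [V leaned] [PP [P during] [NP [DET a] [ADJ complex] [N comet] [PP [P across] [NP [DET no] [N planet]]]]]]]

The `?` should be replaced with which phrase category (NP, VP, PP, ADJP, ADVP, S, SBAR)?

VP

The `?` node immediately contains: ADVP, V 'leaned', PP. That is the internal structure of a verb phrase, so the label is VP.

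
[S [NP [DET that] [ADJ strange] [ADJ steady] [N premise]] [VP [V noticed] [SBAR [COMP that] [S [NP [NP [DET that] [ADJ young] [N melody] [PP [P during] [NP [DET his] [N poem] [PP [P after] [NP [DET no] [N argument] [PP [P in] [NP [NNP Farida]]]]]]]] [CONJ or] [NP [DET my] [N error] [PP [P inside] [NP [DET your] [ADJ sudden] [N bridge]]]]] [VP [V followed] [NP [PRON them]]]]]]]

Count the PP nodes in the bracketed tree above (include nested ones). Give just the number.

The PP constituents are: [PP during his poem after no argument in Farida]; [PP after no argument in Farida]; [PP in Farida]; [PP inside your sudden bridge]. Total: 4.

4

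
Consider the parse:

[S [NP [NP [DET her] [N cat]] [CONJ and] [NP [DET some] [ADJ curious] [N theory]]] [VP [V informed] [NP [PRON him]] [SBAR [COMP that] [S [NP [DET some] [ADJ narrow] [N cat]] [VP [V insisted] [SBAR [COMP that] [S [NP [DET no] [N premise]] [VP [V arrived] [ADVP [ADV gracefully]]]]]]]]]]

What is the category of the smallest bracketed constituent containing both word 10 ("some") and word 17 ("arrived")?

S

The smallest bracket enclosing both words is [S some narrow cat insisted that no premise arrived gracefully], so the label is S.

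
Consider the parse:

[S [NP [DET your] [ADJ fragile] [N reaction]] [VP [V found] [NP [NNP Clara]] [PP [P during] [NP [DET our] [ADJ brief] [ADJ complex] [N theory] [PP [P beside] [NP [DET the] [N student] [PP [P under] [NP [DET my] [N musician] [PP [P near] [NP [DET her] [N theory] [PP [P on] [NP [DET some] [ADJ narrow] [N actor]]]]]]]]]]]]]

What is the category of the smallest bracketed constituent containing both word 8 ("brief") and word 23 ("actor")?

Both words fall inside [NP our brief complex theory beside the student under my musician near her theory on some narrow actor] (words 7–23), and no smaller constituent contains them both. Label: NP.

NP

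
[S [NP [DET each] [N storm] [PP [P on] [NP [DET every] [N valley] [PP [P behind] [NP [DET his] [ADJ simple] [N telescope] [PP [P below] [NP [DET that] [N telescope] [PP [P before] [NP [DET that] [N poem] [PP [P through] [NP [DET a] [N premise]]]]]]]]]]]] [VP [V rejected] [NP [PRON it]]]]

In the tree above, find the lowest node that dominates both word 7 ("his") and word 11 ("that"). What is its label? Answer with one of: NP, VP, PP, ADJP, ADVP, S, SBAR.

NP

The smallest bracket enclosing both words is [NP his simple telescope below that telescope before that poem through a premise], so the label is NP.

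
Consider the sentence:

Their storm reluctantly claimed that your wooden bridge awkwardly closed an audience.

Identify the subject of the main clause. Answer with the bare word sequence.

their storm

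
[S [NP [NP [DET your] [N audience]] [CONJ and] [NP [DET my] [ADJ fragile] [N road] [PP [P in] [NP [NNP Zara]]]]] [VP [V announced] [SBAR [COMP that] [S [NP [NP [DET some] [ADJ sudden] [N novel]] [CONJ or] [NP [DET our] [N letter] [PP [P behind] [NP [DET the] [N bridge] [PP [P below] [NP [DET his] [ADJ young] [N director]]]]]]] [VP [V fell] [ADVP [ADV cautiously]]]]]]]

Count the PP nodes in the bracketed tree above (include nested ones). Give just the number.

3

Listing each PP by its span: [PP in Zara]; [PP behind the bridge below his young director]; [PP below his young director] — that makes 3.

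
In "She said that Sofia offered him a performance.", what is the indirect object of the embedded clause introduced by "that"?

him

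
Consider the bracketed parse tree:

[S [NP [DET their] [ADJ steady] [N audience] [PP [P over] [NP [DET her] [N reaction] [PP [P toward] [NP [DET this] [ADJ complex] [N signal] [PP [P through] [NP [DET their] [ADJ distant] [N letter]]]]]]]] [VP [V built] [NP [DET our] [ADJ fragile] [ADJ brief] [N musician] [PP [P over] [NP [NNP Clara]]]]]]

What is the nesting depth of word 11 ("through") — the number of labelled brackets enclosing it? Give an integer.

8

Counting open brackets not yet closed at "through": [S [NP [PP [NP [PP [NP [PP [P = 8.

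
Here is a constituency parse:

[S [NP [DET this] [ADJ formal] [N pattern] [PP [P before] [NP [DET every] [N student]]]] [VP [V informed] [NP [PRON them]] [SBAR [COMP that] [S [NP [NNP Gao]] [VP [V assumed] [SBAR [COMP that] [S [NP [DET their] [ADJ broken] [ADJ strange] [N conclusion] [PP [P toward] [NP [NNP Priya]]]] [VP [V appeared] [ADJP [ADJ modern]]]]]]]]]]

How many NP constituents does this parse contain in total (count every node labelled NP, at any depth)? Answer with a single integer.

6

Scanning left to right, an opening `[NP` appears at word positions 1, 5, 8, 10, 13, 18 — 6 in total.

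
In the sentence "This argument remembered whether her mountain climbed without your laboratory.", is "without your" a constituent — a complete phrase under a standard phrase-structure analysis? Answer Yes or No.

No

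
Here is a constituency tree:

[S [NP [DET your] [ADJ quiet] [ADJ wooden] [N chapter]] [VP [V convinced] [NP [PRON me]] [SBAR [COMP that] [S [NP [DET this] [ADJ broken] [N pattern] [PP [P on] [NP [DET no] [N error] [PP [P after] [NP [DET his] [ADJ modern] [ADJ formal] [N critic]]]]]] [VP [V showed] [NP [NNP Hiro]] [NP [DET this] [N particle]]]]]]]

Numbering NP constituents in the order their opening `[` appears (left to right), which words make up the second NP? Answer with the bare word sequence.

me

Opening `[NP` markers occur at word positions 1, 6, 8, 12, 15, 20, 21; the second of these opens the constituent [NP me].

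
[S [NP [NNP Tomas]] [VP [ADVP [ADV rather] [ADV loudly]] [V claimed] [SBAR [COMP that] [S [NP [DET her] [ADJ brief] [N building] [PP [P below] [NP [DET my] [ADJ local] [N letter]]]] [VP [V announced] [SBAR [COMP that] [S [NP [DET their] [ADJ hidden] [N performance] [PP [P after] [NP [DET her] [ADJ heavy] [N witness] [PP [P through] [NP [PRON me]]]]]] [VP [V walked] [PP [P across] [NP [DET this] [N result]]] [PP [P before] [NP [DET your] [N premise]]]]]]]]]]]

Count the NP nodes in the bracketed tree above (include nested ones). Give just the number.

The NP constituents are: [NP Tomas]; [NP her brief building below my local letter]; [NP my local letter]; [NP their hidden performance after her heavy witness through me]; [NP her heavy witness through me]; [NP me] …. Total: 8.

8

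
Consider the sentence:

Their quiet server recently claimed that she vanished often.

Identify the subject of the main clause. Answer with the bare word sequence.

In the main clause the verb is "claimed"; the NP preceding it, "their quiet server", is the subject.

their quiet server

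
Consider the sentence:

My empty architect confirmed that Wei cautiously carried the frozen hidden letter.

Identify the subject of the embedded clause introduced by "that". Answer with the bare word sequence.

Wei

The subject of the embedded clause introduced by "that" is the NP immediately before the verb "carried": "Wei".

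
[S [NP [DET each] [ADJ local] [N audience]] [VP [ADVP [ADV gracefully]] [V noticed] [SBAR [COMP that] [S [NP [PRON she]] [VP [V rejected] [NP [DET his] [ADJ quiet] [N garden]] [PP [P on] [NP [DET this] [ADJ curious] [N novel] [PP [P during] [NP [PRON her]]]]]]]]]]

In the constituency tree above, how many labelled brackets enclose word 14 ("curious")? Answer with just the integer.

8

The word sits inside ADJ, which is inside NP, inside PP, inside VP, inside S, inside SBAR, inside VP, inside S — 8 brackets in all.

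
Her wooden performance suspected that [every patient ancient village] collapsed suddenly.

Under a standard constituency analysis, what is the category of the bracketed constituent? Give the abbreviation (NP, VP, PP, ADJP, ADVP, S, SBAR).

The bracketed span "every patient ancient village" is headed by "village", making it a noun phrase (NP).

NP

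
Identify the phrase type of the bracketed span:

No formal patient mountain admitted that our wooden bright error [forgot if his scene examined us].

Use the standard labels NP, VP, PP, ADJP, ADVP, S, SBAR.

VP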